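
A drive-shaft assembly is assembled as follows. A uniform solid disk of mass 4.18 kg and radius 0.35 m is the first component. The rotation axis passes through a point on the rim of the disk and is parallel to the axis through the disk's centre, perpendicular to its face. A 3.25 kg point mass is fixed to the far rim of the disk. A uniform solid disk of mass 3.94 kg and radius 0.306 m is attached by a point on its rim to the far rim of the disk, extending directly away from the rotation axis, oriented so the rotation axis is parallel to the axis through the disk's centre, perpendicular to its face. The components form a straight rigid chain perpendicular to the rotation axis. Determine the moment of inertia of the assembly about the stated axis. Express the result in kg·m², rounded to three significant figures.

6.53

Solid disk: I_cm = (1/2)MR² = (1/2)(4.18)(0.35)² = 0.25602 kg·m²; centre at d = 0.35 m, so I = I_cm + Md² gives I = 0.25602 + (4.18)(0.35)² = 0.76807 kg·m².
Point mass: I_cm = 0; centre at d = 0.35 + 0.35 = 0.7 m, so I = I_cm + Md² gives I = 0 + (3.25)(0.7)² = 1.5925 kg·m².
Solid disk: I_cm = (1/2)MR² = (1/2)(3.94)(0.306)² = 0.18446 kg·m²; centre at d = 0.35 + 0.35 + 0.306 = 1.006 m, so I = I_cm + Md² gives I = 0.18446 + (3.94)(1.006)² = 4.1719 kg·m².
Total I = 0.76807 + 1.5925 + 4.1719 = 6.5325 kg·m².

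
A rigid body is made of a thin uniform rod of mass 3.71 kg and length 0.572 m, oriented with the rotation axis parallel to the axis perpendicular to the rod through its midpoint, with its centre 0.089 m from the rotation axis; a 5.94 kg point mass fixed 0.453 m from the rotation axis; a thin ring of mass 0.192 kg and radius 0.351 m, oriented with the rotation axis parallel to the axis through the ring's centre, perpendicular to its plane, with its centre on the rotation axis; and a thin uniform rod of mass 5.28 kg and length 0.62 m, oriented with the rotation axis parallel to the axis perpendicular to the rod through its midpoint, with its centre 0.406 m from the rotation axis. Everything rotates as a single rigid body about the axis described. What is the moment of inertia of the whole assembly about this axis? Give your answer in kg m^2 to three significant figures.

Thin rod: I_cm = (1/12)ML² = (1/12)(3.71)(0.572)² = 0.10115 kg m^2; centre at d = 0.089 m, so the parallel axis theorem gives I = 0.10115 + (3.71)(0.089)² = 0.13054 kg m^2.
Point mass: I_cm = 0; centre at d = 0.453 m, so the parallel axis theorem gives I = 0 + (5.94)(0.453)² = 1.2189 kg m^2.
Thin ring: I_cm = MR² = (0.192)(0.351)² = 0.023655 kg m^2; axis through the centre, so I = 0.023655 kg m^2.
Thin rod: I_cm = (1/12)ML² = (1/12)(5.28)(0.62)² = 0.16914 kg m^2; centre at d = 0.406 m, so the parallel axis theorem gives I = 0.16914 + (5.28)(0.406)² = 1.0395 kg m^2.
Total I = 0.13054 + 1.2189 + 0.023655 + 1.0395 = 2.4126 kg m^2.

2.41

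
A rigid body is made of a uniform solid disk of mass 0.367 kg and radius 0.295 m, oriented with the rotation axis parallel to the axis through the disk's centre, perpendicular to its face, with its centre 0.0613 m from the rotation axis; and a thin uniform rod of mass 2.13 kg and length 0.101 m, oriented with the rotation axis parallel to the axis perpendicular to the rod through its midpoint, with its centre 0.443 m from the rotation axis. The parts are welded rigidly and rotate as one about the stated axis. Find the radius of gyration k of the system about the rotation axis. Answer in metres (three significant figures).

0.418

Solid disk: I_cm = (1/2)MR² = (1/2)(0.367)(0.295)² = 0.015969 kg·m²; centre at d = 0.0613 m, so the parallel axis theorem gives I = 0.015969 + (0.367)(0.0613)² = 0.017348 kg·m².
Thin rod: I_cm = (1/12)ML² = (1/12)(2.13)(0.101)² = 0.0018107 kg·m²; centre at d = 0.443 m, so the parallel axis theorem gives I = 0.0018107 + (2.13)(0.443)² = 0.41982 kg·m².
Total I = 0.43717 kg·m²; total mass M = 2.497 kg.
k = √(I/M) = √(0.43717/2.497) = 0.41842 m.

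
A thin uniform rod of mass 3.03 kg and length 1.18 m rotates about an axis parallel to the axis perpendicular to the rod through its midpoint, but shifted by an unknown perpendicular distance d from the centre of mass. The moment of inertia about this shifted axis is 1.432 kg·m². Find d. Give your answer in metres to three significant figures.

0.597

About the centre-of-mass axis, I_cm = (1/12)ML² = (1/12)(3.03)(1.18)² = 0.35158 kg·m².
Parallel axis theorem: I = I_cm + Md², so Md² = 1.432 − 0.35158 = 1.0804 kg·m².
d = √(1.0804 / 3.03) = 0.59714 m.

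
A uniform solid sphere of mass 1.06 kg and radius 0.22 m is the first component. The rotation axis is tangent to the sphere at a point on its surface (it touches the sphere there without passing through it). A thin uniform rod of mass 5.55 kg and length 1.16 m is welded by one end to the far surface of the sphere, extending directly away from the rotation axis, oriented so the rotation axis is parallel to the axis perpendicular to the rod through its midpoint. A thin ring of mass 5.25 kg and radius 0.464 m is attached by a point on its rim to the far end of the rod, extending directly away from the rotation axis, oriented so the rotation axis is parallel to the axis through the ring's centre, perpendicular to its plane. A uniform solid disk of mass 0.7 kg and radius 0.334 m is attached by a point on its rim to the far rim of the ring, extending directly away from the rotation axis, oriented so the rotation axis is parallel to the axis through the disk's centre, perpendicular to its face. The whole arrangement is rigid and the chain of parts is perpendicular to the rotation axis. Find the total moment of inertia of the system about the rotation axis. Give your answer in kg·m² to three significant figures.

Solid sphere: I_cm = (2/5)MR² = (2/5)(1.06)(0.22)² = 0.020522 kg·m²; centre at d = 0.22 m, so the parallel axis theorem gives I = 0.020522 + (1.06)(0.22)² = 0.071826 kg·m².
Thin rod: I_cm = (1/12)ML² = (1/12)(5.55)(1.16)² = 0.62234 kg·m²; centre at d = 0.22 + 0.22 + 0.58 = 1.02 m, so the parallel axis theorem gives I = 0.62234 + (5.55)(1.02)² = 6.3966 kg·m².
Thin ring: I_cm = MR² = (5.25)(0.464)² = 1.1303 kg·m²; centre at d = 0.22 + 0.22 + 0.58 + 0.58 + 0.464 = 2.064 m, so the parallel axis theorem gives I = 1.1303 + (5.25)(2.064)² = 23.496 kg·m².
Solid disk: I_cm = (1/2)MR² = (1/2)(0.7)(0.334)² = 0.039045 kg·m²; centre at d = 0.22 + 0.22 + 0.58 + 0.58 + 0.464 + 0.464 + 0.334 = 2.862 m, so the parallel axis theorem gives I = 0.039045 + (0.7)(2.862)² = 5.7728 kg·m².
Total I = 0.071826 + 6.3966 + 23.496 + 5.7728 = 35.737 kg·m².

35.7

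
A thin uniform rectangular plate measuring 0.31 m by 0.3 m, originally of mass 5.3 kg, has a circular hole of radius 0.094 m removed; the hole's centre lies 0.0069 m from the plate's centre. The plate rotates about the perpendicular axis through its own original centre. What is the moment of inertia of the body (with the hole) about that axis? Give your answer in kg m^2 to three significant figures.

0.0751

Unpierced body about its centre: I₀ = (1/12)M(a²+b²) = (1/12)(5.3)[(0.31)² + (0.3)²] = 0.082194 kg m^2.
The removed disk has mass m = M·πr²/(ab) = (5.3)·π(0.094)²/(0.31·0.3) = 1.582 kg (same uniform areal density).
Its moment of inertia about the rotation axis (parallel-axis theorem): I_hole = (1/2)mr² + md² = (1/2)(1.582)(0.094)² + (1.582)(0.0069)² = 0.0070645 kg m^2.
Treating the hole as negative mass, I = I₀ − I_hole = 0.082194 − 0.0070645 = 0.07513 kg m^2.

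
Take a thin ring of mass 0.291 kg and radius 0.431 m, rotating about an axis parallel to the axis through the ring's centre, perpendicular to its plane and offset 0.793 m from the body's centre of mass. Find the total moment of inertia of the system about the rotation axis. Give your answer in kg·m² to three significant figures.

I_cm = MR² = (0.291)(0.431)² = 0.054056 kg·m²; centre at d = 0.793 m, so the parallel axis theorem gives I = 0.054056 + (0.291)(0.793)² = 0.23705 kg·m².

0.237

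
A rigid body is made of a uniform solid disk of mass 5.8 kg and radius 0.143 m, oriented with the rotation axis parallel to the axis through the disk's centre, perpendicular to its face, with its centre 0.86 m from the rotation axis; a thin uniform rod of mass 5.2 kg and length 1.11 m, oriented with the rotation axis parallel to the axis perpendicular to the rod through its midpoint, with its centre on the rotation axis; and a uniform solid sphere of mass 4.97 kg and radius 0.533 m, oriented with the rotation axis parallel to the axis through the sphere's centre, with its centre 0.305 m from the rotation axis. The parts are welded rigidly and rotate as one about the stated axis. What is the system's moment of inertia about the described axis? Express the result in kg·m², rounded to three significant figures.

5.91

Solid disk: I_cm = (1/2)MR² = (1/2)(5.8)(0.143)² = 0.059302 kg·m²; centre at d = 0.86 m, so the parallel axis theorem gives I = 0.059302 + (5.8)(0.86)² = 4.349 kg·m².
Thin rod: I_cm = (1/12)ML² = (1/12)(5.2)(1.11)² = 0.53391 kg·m²; axis through the centre, so I = 0.53391 kg·m².
Solid sphere: I_cm = (2/5)MR² = (2/5)(4.97)(0.533)² = 0.56477 kg·m²; centre at d = 0.305 m, so the parallel axis theorem gives I = 0.56477 + (4.97)(0.305)² = 1.0271 kg·m².
Total I = 4.349 + 0.53391 + 1.0271 = 5.91 kg·m².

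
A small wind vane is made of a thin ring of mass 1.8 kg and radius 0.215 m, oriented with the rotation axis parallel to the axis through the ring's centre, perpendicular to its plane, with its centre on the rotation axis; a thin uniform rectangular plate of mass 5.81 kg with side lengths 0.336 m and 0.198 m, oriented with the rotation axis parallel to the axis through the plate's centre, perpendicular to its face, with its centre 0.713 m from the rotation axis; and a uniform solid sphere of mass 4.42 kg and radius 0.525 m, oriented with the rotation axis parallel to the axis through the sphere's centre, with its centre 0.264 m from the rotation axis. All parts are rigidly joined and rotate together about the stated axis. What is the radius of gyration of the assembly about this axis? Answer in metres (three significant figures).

Thin ring: I_cm = MR² = (1.8)(0.215)² = 0.083205 kg m²; axis through the centre, so I = 0.083205 kg m².
Rectangular plate: I_cm = (1/12)M(a²+b²) = (1/12)(5.81)[(0.336)² + (0.198)²] = 0.073642 kg m²; centre at d = 0.713 m, so I = I_cm + Md² gives I = 0.073642 + (5.81)(0.713)² = 3.0273 kg m².
Solid sphere: I_cm = (2/5)MR² = (2/5)(4.42)(0.525)² = 0.48731 kg m²; centre at d = 0.264 m, so I = I_cm + Md² gives I = 0.48731 + (4.42)(0.264)² = 0.79536 kg m².
Total I = 3.9058 kg m²; total mass M = 12.03 kg.
k = √(I/M) = √(3.9058/12.03) = 0.5698 m.

0.570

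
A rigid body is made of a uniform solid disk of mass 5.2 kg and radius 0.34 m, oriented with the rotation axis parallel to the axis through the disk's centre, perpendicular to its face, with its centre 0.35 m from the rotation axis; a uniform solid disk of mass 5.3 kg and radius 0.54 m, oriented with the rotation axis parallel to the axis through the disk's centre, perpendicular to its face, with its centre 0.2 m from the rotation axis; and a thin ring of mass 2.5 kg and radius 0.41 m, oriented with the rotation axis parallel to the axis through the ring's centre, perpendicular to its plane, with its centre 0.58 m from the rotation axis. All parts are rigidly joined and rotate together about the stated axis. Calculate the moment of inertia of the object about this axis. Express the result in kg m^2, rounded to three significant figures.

3.18

Solid disk: I_cm = (1/2)MR² = (1/2)(5.2)(0.34)² = 0.30056 kg m^2; centre at d = 0.35 m, so I = I_cm + Md² gives I = 0.30056 + (5.2)(0.35)² = 0.93756 kg m^2.
Solid disk: I_cm = (1/2)MR² = (1/2)(5.3)(0.54)² = 0.77274 kg m^2; centre at d = 0.2 m, so I = I_cm + Md² gives I = 0.77274 + (5.3)(0.2)² = 0.98474 kg m^2.
Thin ring: I_cm = MR² = (2.5)(0.41)² = 0.42025 kg m^2; centre at d = 0.58 m, so I = I_cm + Md² gives I = 0.42025 + (2.5)(0.58)² = 1.2612 kg m^2.
Total I = 0.93756 + 0.98474 + 1.2612 = 3.1836 kg m^2.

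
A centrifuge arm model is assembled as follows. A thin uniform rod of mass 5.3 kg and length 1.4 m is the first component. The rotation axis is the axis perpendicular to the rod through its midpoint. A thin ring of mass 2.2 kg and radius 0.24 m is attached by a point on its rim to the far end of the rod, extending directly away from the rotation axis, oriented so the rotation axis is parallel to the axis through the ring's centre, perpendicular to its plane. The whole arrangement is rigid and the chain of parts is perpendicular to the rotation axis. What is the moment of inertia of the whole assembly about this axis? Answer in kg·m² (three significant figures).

Thin rod: I_cm = (1/12)ML² = (1/12)(5.3)(1.4)² = 0.86567 kg·m²; axis through the centre, so I = 0.86567 kg·m².
Thin ring: I_cm = MR² = (2.2)(0.24)² = 0.12672 kg·m²; centre at d = 0.7 + 0.24 = 0.94 m, so I = I_cm + Md² gives I = 0.12672 + (2.2)(0.94)² = 2.0706 kg·m².
Total I = 0.86567 + 2.0706 = 2.9363 kg·m².

2.94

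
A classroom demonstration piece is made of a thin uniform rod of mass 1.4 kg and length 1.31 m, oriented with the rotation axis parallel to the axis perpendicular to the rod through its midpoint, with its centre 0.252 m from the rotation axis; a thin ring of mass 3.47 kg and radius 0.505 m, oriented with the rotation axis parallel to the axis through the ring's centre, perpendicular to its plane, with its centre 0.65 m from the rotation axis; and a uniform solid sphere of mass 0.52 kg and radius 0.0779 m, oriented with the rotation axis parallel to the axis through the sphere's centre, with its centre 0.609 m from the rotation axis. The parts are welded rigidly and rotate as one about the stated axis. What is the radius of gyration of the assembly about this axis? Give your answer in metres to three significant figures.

Thin rod: I_cm = (1/12)ML² = (1/12)(1.4)(1.31)² = 0.20021 kg m^2; centre at d = 0.252 m, so I = I_cm + Md² gives I = 0.20021 + (1.4)(0.252)² = 0.28912 kg m^2.
Thin ring: I_cm = MR² = (3.47)(0.505)² = 0.88494 kg m^2; centre at d = 0.65 m, so I = I_cm + Md² gives I = 0.88494 + (3.47)(0.65)² = 2.351 kg m^2.
Solid sphere: I_cm = (2/5)MR² = (2/5)(0.52)(0.0779)² = 0.0012622 kg m^2; centre at d = 0.609 m, so I = I_cm + Md² gives I = 0.0012622 + (0.52)(0.609)² = 0.19412 kg m^2.
Total I = 2.8342 kg m^2; total mass M = 5.39 kg.
k = √(I/M) = √(2.8342/5.39) = 0.72514 m.

0.725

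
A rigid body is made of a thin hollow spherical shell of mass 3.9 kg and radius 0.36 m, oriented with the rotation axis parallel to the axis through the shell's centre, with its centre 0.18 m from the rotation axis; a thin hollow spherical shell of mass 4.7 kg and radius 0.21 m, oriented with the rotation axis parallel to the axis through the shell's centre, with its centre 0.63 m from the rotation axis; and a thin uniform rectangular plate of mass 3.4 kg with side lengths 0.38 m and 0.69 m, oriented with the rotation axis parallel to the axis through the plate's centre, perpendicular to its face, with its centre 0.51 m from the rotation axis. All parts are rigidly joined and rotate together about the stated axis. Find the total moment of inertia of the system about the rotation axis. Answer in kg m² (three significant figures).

3.53

Spherical shell: I_cm = (2/3)MR² = (2/3)(3.9)(0.36)² = 0.33696 kg m²; centre at d = 0.18 m, so the parallel axis theorem gives I = 0.33696 + (3.9)(0.18)² = 0.46332 kg m².
Spherical shell: I_cm = (2/3)MR² = (2/3)(4.7)(0.21)² = 0.13818 kg m²; centre at d = 0.63 m, so the parallel axis theorem gives I = 0.13818 + (4.7)(0.63)² = 2.0036 kg m².
Rectangular plate: I_cm = (1/12)M(a²+b²) = (1/12)(3.4)[(0.38)² + (0.69)²] = 0.17581 kg m²; centre at d = 0.51 m, so the parallel axis theorem gives I = 0.17581 + (3.4)(0.51)² = 1.0601 kg m².
Total I = 0.46332 + 2.0036 + 1.0601 = 3.5271 kg m².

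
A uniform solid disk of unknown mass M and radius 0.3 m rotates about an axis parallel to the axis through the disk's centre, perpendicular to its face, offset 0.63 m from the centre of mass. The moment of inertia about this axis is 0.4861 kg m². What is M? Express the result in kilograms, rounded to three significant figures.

1.10

I = I_cm + Md² = (1/2)MR² + Md² = M·[0.5·(0.3)² + (0.63)²] = M·0.4419.
So M = 0.4861 / 0.4419 = 1.1 kg.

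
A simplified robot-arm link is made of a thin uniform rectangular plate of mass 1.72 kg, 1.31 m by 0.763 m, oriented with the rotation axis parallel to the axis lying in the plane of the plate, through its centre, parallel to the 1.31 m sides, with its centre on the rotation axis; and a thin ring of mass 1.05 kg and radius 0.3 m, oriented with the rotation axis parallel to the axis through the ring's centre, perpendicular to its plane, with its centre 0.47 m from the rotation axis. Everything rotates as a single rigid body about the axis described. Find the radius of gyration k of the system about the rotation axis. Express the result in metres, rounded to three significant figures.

Rectangular plate: I_cm = (1/12)Mb² = (1/12)(1.72)(0.763)² = 0.083444 kg·m²; axis through the centre, so I = 0.083444 kg·m².
Thin ring: I_cm = MR² = (1.05)(0.3)² = 0.0945 kg·m²; centre at d = 0.47 m, so I = I_cm + Md² gives I = 0.0945 + (1.05)(0.47)² = 0.32644 kg·m².
Total I = 0.40989 kg·m²; total mass M = 2.77 kg.
k = √(I/M) = √(0.40989/2.77) = 0.38467 m.

0.385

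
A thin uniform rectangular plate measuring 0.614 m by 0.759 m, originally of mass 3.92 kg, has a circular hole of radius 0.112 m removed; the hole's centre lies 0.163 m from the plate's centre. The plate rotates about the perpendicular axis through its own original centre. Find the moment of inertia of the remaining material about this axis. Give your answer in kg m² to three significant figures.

Unpierced body about its centre: I₀ = (1/12)M(a²+b²) = (1/12)(3.92)[(0.614)² + (0.759)²] = 0.31134 kg m².
The removed disk has mass m = M·πr²/(ab) = (3.92)·π(0.112)²/(0.614·0.759) = 0.33148 kg (same uniform areal density).
Its moment of inertia about the rotation axis (parallel-axis theorem): I_hole = (1/2)mr² + md² = (1/2)(0.33148)(0.112)² + (0.33148)(0.163)² = 0.010886 kg m².
Treating the hole as negative mass, I = I₀ − I_hole = 0.31134 − 0.010886 = 0.30045 kg m².

0.300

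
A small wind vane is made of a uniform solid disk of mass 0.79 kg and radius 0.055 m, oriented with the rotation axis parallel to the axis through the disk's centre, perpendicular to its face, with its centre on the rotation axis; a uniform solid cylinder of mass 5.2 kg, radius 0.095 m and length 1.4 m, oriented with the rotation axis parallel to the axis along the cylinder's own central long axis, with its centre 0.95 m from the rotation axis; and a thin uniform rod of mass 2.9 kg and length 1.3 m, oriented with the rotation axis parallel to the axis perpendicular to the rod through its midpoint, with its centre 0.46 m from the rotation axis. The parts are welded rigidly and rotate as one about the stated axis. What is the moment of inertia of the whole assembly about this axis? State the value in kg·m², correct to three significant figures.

5.74

Solid disk: I_cm = (1/2)MR² = (1/2)(0.79)(0.055)² = 0.0011949 kg·m²; axis through the centre, so I = 0.0011949 kg·m².
Solid cylinder: I_cm = (1/2)MR² = (1/2)(5.2)(0.095)² = 0.023465 kg·m²; centre at d = 0.95 m, so I = I_cm + Md² gives I = 0.023465 + (5.2)(0.95)² = 4.7165 kg·m².
Thin rod: I_cm = (1/12)ML² = (1/12)(2.9)(1.3)² = 0.40842 kg·m²; centre at d = 0.46 m, so I = I_cm + Md² gives I = 0.40842 + (2.9)(0.46)² = 1.0221 kg·m².
Total I = 0.0011949 + 4.7165 + 1.0221 = 5.7397 kg·m².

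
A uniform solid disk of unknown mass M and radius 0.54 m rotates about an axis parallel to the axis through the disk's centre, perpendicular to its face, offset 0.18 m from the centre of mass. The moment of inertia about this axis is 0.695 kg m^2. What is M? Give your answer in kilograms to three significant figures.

I = I_cm + Md² = (1/2)MR² + Md² = M·[0.5·(0.54)² + (0.18)²] = M·0.1782.
So M = 0.695 / 0.1782 = 3.9001 kg.

3.90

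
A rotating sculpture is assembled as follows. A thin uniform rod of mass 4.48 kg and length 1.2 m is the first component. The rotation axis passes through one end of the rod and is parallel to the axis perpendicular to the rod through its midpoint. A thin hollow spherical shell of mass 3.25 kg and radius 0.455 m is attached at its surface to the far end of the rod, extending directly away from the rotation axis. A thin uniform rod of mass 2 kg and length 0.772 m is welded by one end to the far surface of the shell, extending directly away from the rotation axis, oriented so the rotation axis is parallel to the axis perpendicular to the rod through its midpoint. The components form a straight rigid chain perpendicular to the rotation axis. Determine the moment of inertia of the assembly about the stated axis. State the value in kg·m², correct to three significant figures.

Thin rod: I_cm = (1/12)ML² = (1/12)(4.48)(1.2)² = 0.5376 kg·m²; centre at d = 0.6 m, so I = I_cm + Md² gives I = 0.5376 + (4.48)(0.6)² = 2.1504 kg·m².
Spherical shell: I_cm = (2/3)MR² = (2/3)(3.25)(0.455)² = 0.44855 kg·m²; centre at d = 0.6 + 0.6 + 0.455 = 1.655 m, so I = I_cm + Md² gives I = 0.44855 + (3.25)(1.655)² = 9.3504 kg·m².
Thin rod: I_cm = (1/12)ML² = (1/12)(2)(0.772)² = 0.099331 kg·m²; centre at d = 0.6 + 0.6 + 0.455 + 0.455 + 0.386 = 2.496 m, so I = I_cm + Md² gives I = 0.099331 + (2)(2.496)² = 12.559 kg·m².
Total I = 2.1504 + 9.3504 + 12.559 = 24.06 kg·m².

24.1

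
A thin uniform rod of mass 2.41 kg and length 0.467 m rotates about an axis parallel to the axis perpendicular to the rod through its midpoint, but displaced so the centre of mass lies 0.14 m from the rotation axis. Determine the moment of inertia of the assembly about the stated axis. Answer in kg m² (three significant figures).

I_cm = (1/12)ML² = (1/12)(2.41)(0.467)² = 0.0438 kg m²; centre at d = 0.14 m, so I = I_cm + Md² gives I = 0.0438 + (2.41)(0.14)² = 0.091036 kg m².

0.0910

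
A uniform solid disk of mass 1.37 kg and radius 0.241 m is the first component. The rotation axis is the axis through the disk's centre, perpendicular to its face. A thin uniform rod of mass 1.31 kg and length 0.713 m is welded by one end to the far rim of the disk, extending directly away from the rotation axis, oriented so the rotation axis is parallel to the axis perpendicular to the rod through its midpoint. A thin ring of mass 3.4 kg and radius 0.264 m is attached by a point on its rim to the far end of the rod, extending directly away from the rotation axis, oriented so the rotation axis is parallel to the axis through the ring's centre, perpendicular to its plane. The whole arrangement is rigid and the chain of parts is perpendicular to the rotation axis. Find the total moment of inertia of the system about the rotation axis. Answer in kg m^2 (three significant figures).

5.84

Solid disk: I_cm = (1/2)MR² = (1/2)(1.37)(0.241)² = 0.039785 kg m^2; axis through the centre, so I = 0.039785 kg m^2.
Thin rod: I_cm = (1/12)ML² = (1/12)(1.31)(0.713)² = 0.055497 kg m^2; centre at d = 0.241 + 0.3565 = 0.5975 m, so I = I_cm + Md² gives I = 0.055497 + (1.31)(0.5975)² = 0.52318 kg m^2.
Thin ring: I_cm = MR² = (3.4)(0.264)² = 0.23697 kg m^2; centre at d = 0.241 + 0.3565 + 0.3565 + 0.264 = 1.218 m, so I = I_cm + Md² gives I = 0.23697 + (3.4)(1.218)² = 5.2809 kg m^2.
Total I = 0.039785 + 0.52318 + 5.2809 = 5.8439 kg m^2.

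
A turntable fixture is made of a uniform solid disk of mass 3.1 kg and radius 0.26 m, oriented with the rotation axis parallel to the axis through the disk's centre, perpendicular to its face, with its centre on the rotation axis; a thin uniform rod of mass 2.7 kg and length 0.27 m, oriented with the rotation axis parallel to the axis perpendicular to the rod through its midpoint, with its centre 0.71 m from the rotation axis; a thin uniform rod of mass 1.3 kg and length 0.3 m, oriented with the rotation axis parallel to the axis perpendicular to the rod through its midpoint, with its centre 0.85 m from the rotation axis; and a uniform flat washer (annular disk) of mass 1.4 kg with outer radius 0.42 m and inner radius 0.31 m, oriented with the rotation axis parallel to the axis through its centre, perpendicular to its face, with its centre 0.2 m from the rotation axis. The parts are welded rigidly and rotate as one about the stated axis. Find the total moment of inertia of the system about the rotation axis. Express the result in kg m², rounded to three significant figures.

Solid disk: I_cm = (1/2)MR² = (1/2)(3.1)(0.26)² = 0.10478 kg m²; axis through the centre, so I = 0.10478 kg m².
Thin rod: I_cm = (1/12)ML² = (1/12)(2.7)(0.27)² = 0.016403 kg m²; centre at d = 0.71 m, so the parallel axis theorem gives I = 0.016403 + (2.7)(0.71)² = 1.3775 kg m².
Thin rod: I_cm = (1/12)ML² = (1/12)(1.3)(0.3)² = 0.00975 kg m²; centre at d = 0.85 m, so the parallel axis theorem gives I = 0.00975 + (1.3)(0.85)² = 0.949 kg m².
Annular disk: I_cm = (1/2)M(R²+r²) = (1/2)(1.4)[(0.42)² + (0.31)²] = 0.19075 kg m²; centre at d = 0.2 m, so the parallel axis theorem gives I = 0.19075 + (1.4)(0.2)² = 0.24675 kg m².
Total I = 0.10478 + 1.3775 + 0.949 + 0.24675 = 2.678 kg m².

2.68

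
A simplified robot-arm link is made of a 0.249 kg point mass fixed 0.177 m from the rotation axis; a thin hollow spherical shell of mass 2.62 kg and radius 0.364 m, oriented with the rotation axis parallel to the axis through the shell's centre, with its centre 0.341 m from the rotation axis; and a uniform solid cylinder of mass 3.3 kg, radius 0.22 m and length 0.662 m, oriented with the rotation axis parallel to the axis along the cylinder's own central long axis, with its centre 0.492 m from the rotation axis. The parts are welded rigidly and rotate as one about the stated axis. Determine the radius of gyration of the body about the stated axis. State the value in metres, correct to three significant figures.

0.480

Point mass: I_cm = 0; centre at d = 0.177 m, so I = I_cm + Md² gives I = 0 + (0.249)(0.177)² = 0.0078009 kg m^2.
Spherical shell: I_cm = (2/3)MR² = (2/3)(2.62)(0.364)² = 0.23143 kg m^2; centre at d = 0.341 m, so I = I_cm + Md² gives I = 0.23143 + (2.62)(0.341)² = 0.53608 kg m^2.
Solid cylinder: I_cm = (1/2)MR² = (1/2)(3.3)(0.22)² = 0.07986 kg m^2; centre at d = 0.492 m, so I = I_cm + Md² gives I = 0.07986 + (3.3)(0.492)² = 0.87867 kg m^2.
Total I = 1.4226 kg m^2; total mass M = 6.169 kg.
k = √(I/M) = √(1.4226/6.169) = 0.48021 m.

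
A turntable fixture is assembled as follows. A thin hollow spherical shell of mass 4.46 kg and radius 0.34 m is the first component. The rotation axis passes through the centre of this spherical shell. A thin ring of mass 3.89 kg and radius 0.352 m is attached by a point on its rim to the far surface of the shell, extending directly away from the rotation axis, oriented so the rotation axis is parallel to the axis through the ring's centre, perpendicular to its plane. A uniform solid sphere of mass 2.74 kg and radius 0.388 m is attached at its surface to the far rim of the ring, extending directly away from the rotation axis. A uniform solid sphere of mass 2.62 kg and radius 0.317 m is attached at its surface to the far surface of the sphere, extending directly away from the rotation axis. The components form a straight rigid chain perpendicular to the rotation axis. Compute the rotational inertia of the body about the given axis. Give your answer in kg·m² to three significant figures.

Spherical shell: I_cm = (2/3)MR² = (2/3)(4.46)(0.34)² = 0.34372 kg·m²; axis through the centre, so I = 0.34372 kg·m².
Thin ring: I_cm = MR² = (3.89)(0.352)² = 0.48199 kg·m²; centre at d = 0.34 + 0.352 = 0.692 m, so I = I_cm + Md² gives I = 0.48199 + (3.89)(0.692)² = 2.3448 kg·m².
Solid sphere: I_cm = (2/5)MR² = (2/5)(2.74)(0.388)² = 0.165 kg·m²; centre at d = 0.34 + 0.352 + 0.352 + 0.388 = 1.432 m, so I = I_cm + Md² gives I = 0.165 + (2.74)(1.432)² = 5.7837 kg·m².
Solid sphere: I_cm = (2/5)MR² = (2/5)(2.62)(0.317)² = 0.10531 kg·m²; centre at d = 0.34 + 0.352 + 0.352 + 0.388 + 0.388 + 0.317 = 2.137 m, so I = I_cm + Md² gives I = 0.10531 + (2.62)(2.137)² = 12.07 kg·m².
Total I = 0.34372 + 2.3448 + 5.7837 + 12.07 = 20.542 kg·m².

20.5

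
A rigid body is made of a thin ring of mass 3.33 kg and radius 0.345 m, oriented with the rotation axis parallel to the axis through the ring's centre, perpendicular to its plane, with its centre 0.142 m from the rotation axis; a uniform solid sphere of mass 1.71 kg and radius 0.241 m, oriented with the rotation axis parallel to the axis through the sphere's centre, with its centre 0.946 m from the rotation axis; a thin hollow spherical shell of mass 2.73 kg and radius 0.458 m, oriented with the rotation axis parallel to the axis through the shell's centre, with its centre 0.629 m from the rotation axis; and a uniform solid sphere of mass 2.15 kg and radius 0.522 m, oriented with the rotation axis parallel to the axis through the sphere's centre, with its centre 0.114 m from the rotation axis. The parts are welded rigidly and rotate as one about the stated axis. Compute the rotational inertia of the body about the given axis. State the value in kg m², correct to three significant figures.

Thin ring: I_cm = MR² = (3.33)(0.345)² = 0.39635 kg m²; centre at d = 0.142 m, so I = I_cm + Md² gives I = 0.39635 + (3.33)(0.142)² = 0.4635 kg m².
Solid sphere: I_cm = (2/5)MR² = (2/5)(1.71)(0.241)² = 0.039727 kg m²; centre at d = 0.946 m, so I = I_cm + Md² gives I = 0.039727 + (1.71)(0.946)² = 1.57 kg m².
Spherical shell: I_cm = (2/3)MR² = (2/3)(2.73)(0.458)² = 0.38177 kg m²; centre at d = 0.629 m, so I = I_cm + Md² gives I = 0.38177 + (2.73)(0.629)² = 1.4619 kg m².
Solid sphere: I_cm = (2/5)MR² = (2/5)(2.15)(0.522)² = 0.23434 kg m²; centre at d = 0.114 m, so I = I_cm + Md² gives I = 0.23434 + (2.15)(0.114)² = 0.26228 kg m².
Total I = 0.4635 + 1.57 + 1.4619 + 0.26228 = 3.7577 kg m².

3.76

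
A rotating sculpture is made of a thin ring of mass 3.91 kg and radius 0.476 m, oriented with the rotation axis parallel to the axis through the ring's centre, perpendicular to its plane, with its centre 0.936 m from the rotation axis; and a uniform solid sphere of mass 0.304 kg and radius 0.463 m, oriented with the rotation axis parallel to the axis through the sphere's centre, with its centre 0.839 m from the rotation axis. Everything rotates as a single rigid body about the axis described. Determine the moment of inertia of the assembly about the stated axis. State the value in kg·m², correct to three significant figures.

Thin ring: I_cm = MR² = (3.91)(0.476)² = 0.88591 kg·m²; centre at d = 0.936 m, so I = I_cm + Md² gives I = 0.88591 + (3.91)(0.936)² = 4.3114 kg·m².
Solid sphere: I_cm = (2/5)MR² = (2/5)(0.304)(0.463)² = 0.026067 kg·m²; centre at d = 0.839 m, so I = I_cm + Md² gives I = 0.026067 + (0.304)(0.839)² = 0.24006 kg·m².
Total I = 4.3114 + 0.24006 = 4.5515 kg·m².

4.55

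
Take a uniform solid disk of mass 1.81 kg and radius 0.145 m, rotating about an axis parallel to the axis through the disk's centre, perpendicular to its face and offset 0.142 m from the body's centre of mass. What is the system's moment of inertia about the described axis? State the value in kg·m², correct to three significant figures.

0.0555

I_cm = (1/2)MR² = (1/2)(1.81)(0.145)² = 0.019028 kg·m²; centre at d = 0.142 m, so I = I_cm + Md² gives I = 0.019028 + (1.81)(0.142)² = 0.055524 kg·m².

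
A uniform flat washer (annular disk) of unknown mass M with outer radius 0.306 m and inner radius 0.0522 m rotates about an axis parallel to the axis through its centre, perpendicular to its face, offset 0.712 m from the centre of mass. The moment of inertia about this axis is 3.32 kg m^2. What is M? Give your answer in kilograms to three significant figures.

I = I_cm + Md² = (1/2)M(R²+r²) + Md² = M·[0.5·[(0.306)² + (0.0522)²] + (0.712)²] = M·0.55512.
So M = 3.32 / 0.55512 = 5.9806 kg.

5.98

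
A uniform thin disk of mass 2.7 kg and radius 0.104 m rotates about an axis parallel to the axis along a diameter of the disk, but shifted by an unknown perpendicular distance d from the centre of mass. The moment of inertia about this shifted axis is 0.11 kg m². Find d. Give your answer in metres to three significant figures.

About the centre-of-mass axis, I_cm = (1/4)MR² = (1/4)(2.7)(0.104)² = 0.0073008 kg m².
Parallel axis theorem: I = I_cm + Md², so Md² = 0.11 − 0.0073008 = 0.1027 kg m².
d = √(0.1027 / 2.7) = 0.19503 m.

0.195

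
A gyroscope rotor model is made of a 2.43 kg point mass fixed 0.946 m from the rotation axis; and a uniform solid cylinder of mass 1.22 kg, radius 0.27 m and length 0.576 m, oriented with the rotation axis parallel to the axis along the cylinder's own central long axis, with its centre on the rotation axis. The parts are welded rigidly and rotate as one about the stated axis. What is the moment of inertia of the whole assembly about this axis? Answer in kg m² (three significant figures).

Point mass: I_cm = 0; centre at d = 0.946 m, so the parallel axis theorem gives I = 0 + (2.43)(0.946)² = 2.1746 kg m².
Solid cylinder: I_cm = (1/2)MR² = (1/2)(1.22)(0.27)² = 0.044469 kg m²; axis through the centre, so I = 0.044469 kg m².
Total I = 2.1746 + 0.044469 = 2.2191 kg m².

2.22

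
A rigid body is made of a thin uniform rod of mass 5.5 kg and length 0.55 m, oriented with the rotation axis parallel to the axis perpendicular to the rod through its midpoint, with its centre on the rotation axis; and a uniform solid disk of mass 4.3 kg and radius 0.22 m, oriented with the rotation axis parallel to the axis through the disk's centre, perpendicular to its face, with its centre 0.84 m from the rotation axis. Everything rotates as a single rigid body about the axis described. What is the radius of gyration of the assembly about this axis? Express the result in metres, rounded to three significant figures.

Thin rod: I_cm = (1/12)ML² = (1/12)(5.5)(0.55)² = 0.13865 kg m²; axis through the centre, so I = 0.13865 kg m².
Solid disk: I_cm = (1/2)MR² = (1/2)(4.3)(0.22)² = 0.10406 kg m²; centre at d = 0.84 m, so I = I_cm + Md² gives I = 0.10406 + (4.3)(0.84)² = 3.1381 kg m².
Total I = 3.2768 kg m²; total mass M = 9.8 kg.
k = √(I/M) = √(3.2768/9.8) = 0.57824 m.

0.578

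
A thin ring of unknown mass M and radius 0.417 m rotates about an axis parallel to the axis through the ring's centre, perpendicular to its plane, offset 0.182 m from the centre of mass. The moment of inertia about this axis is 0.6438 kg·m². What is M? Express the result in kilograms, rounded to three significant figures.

3.11

I = I_cm + Md² = MR² + Md² = M·[1·(0.417)² + (0.182)²] = M·0.20701.
So M = 0.6438 / 0.20701 = 3.1099 kg.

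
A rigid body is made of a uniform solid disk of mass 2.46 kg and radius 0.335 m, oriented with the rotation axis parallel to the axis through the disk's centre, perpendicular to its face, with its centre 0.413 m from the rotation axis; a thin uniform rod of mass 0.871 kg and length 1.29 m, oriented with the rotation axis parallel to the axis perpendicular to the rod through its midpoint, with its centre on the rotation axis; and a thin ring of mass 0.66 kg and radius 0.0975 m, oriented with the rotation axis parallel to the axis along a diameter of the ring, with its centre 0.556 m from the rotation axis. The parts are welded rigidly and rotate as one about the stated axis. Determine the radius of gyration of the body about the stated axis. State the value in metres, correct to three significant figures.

Solid disk: I_cm = (1/2)MR² = (1/2)(2.46)(0.335)² = 0.13804 kg m^2; centre at d = 0.413 m, so I = I_cm + Md² gives I = 0.13804 + (2.46)(0.413)² = 0.55764 kg m^2.
Thin rod: I_cm = (1/12)ML² = (1/12)(0.871)(1.29)² = 0.12079 kg m^2; axis through the centre, so I = 0.12079 kg m^2.
Thin ring: I_cm = (1/2)MR² = (1/2)(0.66)(0.0975)² = 0.0031371 kg m^2; centre at d = 0.556 m, so I = I_cm + Md² gives I = 0.0031371 + (0.66)(0.556)² = 0.20717 kg m^2.
Total I = 0.88559 kg m^2; total mass M = 3.991 kg.
k = √(I/M) = √(0.88559/3.991) = 0.47106 m.

0.471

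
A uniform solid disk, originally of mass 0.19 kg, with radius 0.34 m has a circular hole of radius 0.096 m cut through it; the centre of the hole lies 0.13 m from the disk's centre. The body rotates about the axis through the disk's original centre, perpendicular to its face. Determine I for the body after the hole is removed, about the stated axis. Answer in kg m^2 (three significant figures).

0.0107

Unpierced body about its centre: I₀ = (1/2)MR² = (1/2)(0.19)(0.34)² = 0.010982 kg m^2.
The removed disk has mass m = M·(r/R)² = (0.19)(0.096/0.34)² = 0.015147 kg (same uniform areal density).
Its moment of inertia about the rotation axis (parallel-axis theorem): I_hole = (1/2)mr² + md² = (1/2)(0.015147)(0.096)² + (0.015147)(0.13)² = 0.00032579 kg m^2.
Treating the hole as negative mass, I = I₀ − I_hole = 0.010982 − 0.00032579 = 0.010656 kg m^2.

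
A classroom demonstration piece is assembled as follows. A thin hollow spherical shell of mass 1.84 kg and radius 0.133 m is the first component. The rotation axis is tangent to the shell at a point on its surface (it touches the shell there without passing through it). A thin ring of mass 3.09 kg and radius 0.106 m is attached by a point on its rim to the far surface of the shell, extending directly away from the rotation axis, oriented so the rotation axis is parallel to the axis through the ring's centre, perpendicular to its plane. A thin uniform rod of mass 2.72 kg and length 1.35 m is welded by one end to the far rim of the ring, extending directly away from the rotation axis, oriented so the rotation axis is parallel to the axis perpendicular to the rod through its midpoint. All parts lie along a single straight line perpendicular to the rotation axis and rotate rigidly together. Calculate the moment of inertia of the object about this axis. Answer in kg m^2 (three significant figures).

4.55

Spherical shell: I_cm = (2/3)MR² = (2/3)(1.84)(0.133)² = 0.021699 kg m^2; centre at d = 0.133 m, so I = I_cm + Md² gives I = 0.021699 + (1.84)(0.133)² = 0.054246 kg m^2.
Thin ring: I_cm = MR² = (3.09)(0.106)² = 0.034719 kg m^2; centre at d = 0.133 + 0.133 + 0.106 = 0.372 m, so I = I_cm + Md² gives I = 0.034719 + (3.09)(0.372)² = 0.46233 kg m^2.
Thin rod: I_cm = (1/12)ML² = (1/12)(2.72)(1.35)² = 0.4131 kg m^2; centre at d = 0.133 + 0.133 + 0.106 + 0.106 + 0.675 = 1.153 m, so I = I_cm + Md² gives I = 0.4131 + (2.72)(1.153)² = 4.0291 kg m^2.
Total I = 0.054246 + 0.46233 + 4.0291 = 4.5457 kg m^2.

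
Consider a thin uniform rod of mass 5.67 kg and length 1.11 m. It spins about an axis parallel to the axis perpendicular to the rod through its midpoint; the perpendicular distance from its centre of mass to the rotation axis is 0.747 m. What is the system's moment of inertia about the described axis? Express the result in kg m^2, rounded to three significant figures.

3.75

I_cm = (1/12)ML² = (1/12)(5.67)(1.11)² = 0.58217 kg m^2; centre at d = 0.747 m, so the parallel axis theorem gives I = 0.58217 + (5.67)(0.747)² = 3.7461 kg m^2.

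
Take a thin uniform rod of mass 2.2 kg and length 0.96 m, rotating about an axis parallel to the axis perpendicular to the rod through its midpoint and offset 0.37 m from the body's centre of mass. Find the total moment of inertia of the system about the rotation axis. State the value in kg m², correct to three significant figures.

I_cm = (1/12)ML² = (1/12)(2.2)(0.96)² = 0.16896 kg m²; centre at d = 0.37 m, so I = I_cm + Md² gives I = 0.16896 + (2.2)(0.37)² = 0.47014 kg m².

0.470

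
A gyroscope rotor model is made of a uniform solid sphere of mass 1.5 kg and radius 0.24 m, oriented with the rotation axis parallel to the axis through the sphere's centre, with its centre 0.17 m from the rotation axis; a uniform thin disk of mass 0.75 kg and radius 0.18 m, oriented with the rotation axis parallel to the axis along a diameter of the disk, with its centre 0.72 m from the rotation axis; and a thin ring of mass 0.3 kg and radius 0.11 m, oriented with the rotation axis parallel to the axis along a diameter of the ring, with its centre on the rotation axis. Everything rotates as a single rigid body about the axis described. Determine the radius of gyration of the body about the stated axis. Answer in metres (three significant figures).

0.431

Solid sphere: I_cm = (2/5)MR² = (2/5)(1.5)(0.24)² = 0.03456 kg m²; centre at d = 0.17 m, so the parallel axis theorem gives I = 0.03456 + (1.5)(0.17)² = 0.07791 kg m².
Thin disk: I_cm = (1/4)MR² = (1/4)(0.75)(0.18)² = 0.006075 kg m²; centre at d = 0.72 m, so the parallel axis theorem gives I = 0.006075 + (0.75)(0.72)² = 0.39487 kg m².
Thin ring: I_cm = (1/2)MR² = (1/2)(0.3)(0.11)² = 0.001815 kg m²; axis through the centre, so I = 0.001815 kg m².
Total I = 0.4746 kg m²; total mass M = 2.55 kg.
k = √(I/M) = √(0.4746/2.55) = 0.43141 m.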